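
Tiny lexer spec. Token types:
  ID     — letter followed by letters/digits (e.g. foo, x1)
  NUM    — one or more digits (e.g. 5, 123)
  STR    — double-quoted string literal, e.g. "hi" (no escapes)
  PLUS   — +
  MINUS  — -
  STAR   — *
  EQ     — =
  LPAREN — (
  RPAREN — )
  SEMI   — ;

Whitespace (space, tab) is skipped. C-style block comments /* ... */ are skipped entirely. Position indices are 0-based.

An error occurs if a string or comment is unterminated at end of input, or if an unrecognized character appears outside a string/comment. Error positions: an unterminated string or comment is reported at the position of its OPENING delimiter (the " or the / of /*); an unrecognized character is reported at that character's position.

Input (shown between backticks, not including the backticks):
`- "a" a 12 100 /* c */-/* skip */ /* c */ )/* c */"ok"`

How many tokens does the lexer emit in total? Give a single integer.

Answer: 8

Derivation:
pos=0: emit MINUS '-'
pos=2: enter STRING mode
pos=2: emit STR "a" (now at pos=5)
pos=6: emit ID 'a' (now at pos=7)
pos=8: emit NUM '12' (now at pos=10)
pos=11: emit NUM '100' (now at pos=14)
pos=15: enter COMMENT mode (saw '/*')
exit COMMENT mode (now at pos=22)
pos=22: emit MINUS '-'
pos=23: enter COMMENT mode (saw '/*')
exit COMMENT mode (now at pos=33)
pos=34: enter COMMENT mode (saw '/*')
exit COMMENT mode (now at pos=41)
pos=42: emit RPAREN ')'
pos=43: enter COMMENT mode (saw '/*')
exit COMMENT mode (now at pos=50)
pos=50: enter STRING mode
pos=50: emit STR "ok" (now at pos=54)
DONE. 8 tokens: [MINUS, STR, ID, NUM, NUM, MINUS, RPAREN, STR]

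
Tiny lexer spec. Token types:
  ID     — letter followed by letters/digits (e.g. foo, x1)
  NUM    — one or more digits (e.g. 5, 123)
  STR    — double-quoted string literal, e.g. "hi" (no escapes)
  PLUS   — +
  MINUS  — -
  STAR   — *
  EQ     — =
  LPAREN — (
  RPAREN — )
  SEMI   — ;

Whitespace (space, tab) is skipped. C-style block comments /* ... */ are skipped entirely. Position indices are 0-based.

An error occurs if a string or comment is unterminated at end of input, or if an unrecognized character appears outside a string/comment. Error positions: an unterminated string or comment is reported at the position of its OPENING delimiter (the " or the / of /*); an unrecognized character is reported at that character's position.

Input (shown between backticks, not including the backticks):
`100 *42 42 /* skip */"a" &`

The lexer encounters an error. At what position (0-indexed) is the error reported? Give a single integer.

Answer: 25

Derivation:
pos=0: emit NUM '100' (now at pos=3)
pos=4: emit STAR '*'
pos=5: emit NUM '42' (now at pos=7)
pos=8: emit NUM '42' (now at pos=10)
pos=11: enter COMMENT mode (saw '/*')
exit COMMENT mode (now at pos=21)
pos=21: enter STRING mode
pos=21: emit STR "a" (now at pos=24)
pos=25: ERROR — unrecognized char '&'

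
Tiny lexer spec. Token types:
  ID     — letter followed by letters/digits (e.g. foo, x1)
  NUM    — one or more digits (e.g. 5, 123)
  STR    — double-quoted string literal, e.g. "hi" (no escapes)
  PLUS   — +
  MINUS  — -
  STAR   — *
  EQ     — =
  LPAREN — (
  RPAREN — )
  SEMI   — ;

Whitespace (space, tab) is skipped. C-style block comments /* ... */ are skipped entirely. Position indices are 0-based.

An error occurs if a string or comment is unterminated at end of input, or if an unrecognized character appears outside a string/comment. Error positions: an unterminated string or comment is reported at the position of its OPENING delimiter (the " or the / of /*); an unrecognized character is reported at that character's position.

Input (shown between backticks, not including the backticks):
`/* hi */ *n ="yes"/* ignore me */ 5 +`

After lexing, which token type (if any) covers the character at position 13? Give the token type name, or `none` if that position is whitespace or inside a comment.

Answer: STR

Derivation:
pos=0: enter COMMENT mode (saw '/*')
exit COMMENT mode (now at pos=8)
pos=9: emit STAR '*'
pos=10: emit ID 'n' (now at pos=11)
pos=12: emit EQ '='
pos=13: enter STRING mode
pos=13: emit STR "yes" (now at pos=18)
pos=18: enter COMMENT mode (saw '/*')
exit COMMENT mode (now at pos=33)
pos=34: emit NUM '5' (now at pos=35)
pos=36: emit PLUS '+'
DONE. 6 tokens: [STAR, ID, EQ, STR, NUM, PLUS]
Position 13: char is '"' -> STR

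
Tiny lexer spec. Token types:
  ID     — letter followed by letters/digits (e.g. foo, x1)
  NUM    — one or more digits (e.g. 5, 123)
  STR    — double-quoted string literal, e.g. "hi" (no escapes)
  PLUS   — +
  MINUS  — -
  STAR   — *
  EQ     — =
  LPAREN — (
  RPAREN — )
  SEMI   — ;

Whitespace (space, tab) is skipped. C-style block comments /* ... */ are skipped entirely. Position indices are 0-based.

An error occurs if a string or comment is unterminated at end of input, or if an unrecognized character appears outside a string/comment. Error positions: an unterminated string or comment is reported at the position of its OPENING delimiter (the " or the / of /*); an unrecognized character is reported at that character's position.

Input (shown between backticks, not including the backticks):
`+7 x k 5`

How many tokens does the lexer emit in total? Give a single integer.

pos=0: emit PLUS '+'
pos=1: emit NUM '7' (now at pos=2)
pos=3: emit ID 'x' (now at pos=4)
pos=5: emit ID 'k' (now at pos=6)
pos=7: emit NUM '5' (now at pos=8)
DONE. 5 tokens: [PLUS, NUM, ID, ID, NUM]

Answer: 5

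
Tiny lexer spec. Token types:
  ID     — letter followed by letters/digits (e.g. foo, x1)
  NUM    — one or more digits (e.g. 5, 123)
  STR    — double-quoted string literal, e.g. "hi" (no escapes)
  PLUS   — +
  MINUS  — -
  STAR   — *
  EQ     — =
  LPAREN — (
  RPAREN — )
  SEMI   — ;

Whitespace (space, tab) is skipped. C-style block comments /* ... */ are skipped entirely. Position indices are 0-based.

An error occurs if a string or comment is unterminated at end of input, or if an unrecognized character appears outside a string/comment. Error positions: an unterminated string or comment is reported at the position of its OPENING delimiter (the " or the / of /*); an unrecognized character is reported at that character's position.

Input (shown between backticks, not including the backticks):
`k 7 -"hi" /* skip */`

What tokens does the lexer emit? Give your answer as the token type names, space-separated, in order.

Answer: ID NUM MINUS STR

Derivation:
pos=0: emit ID 'k' (now at pos=1)
pos=2: emit NUM '7' (now at pos=3)
pos=4: emit MINUS '-'
pos=5: enter STRING mode
pos=5: emit STR "hi" (now at pos=9)
pos=10: enter COMMENT mode (saw '/*')
exit COMMENT mode (now at pos=20)
DONE. 4 tokens: [ID, NUM, MINUS, STR]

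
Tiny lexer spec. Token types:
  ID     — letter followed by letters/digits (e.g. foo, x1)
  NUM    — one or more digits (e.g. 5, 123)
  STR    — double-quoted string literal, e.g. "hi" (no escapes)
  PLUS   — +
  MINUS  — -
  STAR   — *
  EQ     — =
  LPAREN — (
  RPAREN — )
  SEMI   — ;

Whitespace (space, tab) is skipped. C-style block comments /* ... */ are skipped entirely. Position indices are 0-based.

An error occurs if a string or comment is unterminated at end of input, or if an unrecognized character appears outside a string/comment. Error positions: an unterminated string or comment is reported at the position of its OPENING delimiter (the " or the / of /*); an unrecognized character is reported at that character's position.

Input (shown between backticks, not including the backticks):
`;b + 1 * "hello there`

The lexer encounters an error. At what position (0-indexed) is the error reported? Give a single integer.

Answer: 9

Derivation:
pos=0: emit SEMI ';'
pos=1: emit ID 'b' (now at pos=2)
pos=3: emit PLUS '+'
pos=5: emit NUM '1' (now at pos=6)
pos=7: emit STAR '*'
pos=9: enter STRING mode
pos=9: ERROR — unterminated string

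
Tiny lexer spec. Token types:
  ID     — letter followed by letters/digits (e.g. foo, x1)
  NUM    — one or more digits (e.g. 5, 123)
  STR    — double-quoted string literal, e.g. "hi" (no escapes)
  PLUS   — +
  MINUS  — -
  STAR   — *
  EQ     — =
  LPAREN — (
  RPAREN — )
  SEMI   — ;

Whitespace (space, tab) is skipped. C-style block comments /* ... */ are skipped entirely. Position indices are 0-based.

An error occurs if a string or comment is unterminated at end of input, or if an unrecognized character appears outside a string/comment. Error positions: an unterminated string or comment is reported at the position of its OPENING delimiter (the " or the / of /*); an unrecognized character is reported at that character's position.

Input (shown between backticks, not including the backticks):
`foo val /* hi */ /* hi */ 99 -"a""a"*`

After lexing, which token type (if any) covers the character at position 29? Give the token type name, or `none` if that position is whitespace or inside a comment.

Answer: MINUS

Derivation:
pos=0: emit ID 'foo' (now at pos=3)
pos=4: emit ID 'val' (now at pos=7)
pos=8: enter COMMENT mode (saw '/*')
exit COMMENT mode (now at pos=16)
pos=17: enter COMMENT mode (saw '/*')
exit COMMENT mode (now at pos=25)
pos=26: emit NUM '99' (now at pos=28)
pos=29: emit MINUS '-'
pos=30: enter STRING mode
pos=30: emit STR "a" (now at pos=33)
pos=33: enter STRING mode
pos=33: emit STR "a" (now at pos=36)
pos=36: emit STAR '*'
DONE. 7 tokens: [ID, ID, NUM, MINUS, STR, STR, STAR]
Position 29: char is '-' -> MINUS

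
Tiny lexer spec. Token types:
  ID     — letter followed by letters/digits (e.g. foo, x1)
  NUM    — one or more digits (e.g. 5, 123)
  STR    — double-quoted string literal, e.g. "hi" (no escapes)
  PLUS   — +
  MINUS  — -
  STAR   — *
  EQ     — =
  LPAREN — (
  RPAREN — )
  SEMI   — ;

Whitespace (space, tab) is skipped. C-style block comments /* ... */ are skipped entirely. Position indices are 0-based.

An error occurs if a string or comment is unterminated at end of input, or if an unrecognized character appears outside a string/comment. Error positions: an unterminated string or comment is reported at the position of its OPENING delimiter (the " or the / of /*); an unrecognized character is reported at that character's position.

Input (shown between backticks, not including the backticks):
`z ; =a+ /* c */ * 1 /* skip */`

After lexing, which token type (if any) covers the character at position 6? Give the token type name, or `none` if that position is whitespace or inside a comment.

Answer: PLUS

Derivation:
pos=0: emit ID 'z' (now at pos=1)
pos=2: emit SEMI ';'
pos=4: emit EQ '='
pos=5: emit ID 'a' (now at pos=6)
pos=6: emit PLUS '+'
pos=8: enter COMMENT mode (saw '/*')
exit COMMENT mode (now at pos=15)
pos=16: emit STAR '*'
pos=18: emit NUM '1' (now at pos=19)
pos=20: enter COMMENT mode (saw '/*')
exit COMMENT mode (now at pos=30)
DONE. 7 tokens: [ID, SEMI, EQ, ID, PLUS, STAR, NUM]
Position 6: char is '+' -> PLUS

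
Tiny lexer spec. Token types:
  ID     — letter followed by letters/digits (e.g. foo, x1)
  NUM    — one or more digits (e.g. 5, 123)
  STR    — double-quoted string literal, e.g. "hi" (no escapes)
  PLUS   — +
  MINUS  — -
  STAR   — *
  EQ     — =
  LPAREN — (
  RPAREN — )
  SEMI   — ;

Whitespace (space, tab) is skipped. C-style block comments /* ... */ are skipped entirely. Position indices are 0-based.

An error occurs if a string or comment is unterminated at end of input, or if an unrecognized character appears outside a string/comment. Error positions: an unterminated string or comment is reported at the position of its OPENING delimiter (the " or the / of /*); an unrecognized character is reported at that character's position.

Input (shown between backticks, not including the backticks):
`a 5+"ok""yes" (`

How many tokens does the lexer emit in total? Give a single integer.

Answer: 6

Derivation:
pos=0: emit ID 'a' (now at pos=1)
pos=2: emit NUM '5' (now at pos=3)
pos=3: emit PLUS '+'
pos=4: enter STRING mode
pos=4: emit STR "ok" (now at pos=8)
pos=8: enter STRING mode
pos=8: emit STR "yes" (now at pos=13)
pos=14: emit LPAREN '('
DONE. 6 tokens: [ID, NUM, PLUS, STR, STR, LPAREN]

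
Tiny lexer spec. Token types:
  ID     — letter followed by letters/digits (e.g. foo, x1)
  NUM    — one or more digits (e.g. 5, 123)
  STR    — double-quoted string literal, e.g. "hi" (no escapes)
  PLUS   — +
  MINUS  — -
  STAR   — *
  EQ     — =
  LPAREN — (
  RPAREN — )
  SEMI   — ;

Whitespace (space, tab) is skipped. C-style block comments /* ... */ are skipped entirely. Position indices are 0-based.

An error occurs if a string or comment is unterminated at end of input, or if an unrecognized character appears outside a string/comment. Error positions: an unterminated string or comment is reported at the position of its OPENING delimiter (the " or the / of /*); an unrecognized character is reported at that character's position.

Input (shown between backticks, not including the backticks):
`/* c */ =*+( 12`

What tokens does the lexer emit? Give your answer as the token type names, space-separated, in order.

pos=0: enter COMMENT mode (saw '/*')
exit COMMENT mode (now at pos=7)
pos=8: emit EQ '='
pos=9: emit STAR '*'
pos=10: emit PLUS '+'
pos=11: emit LPAREN '('
pos=13: emit NUM '12' (now at pos=15)
DONE. 5 tokens: [EQ, STAR, PLUS, LPAREN, NUM]

Answer: EQ STAR PLUS LPAREN NUM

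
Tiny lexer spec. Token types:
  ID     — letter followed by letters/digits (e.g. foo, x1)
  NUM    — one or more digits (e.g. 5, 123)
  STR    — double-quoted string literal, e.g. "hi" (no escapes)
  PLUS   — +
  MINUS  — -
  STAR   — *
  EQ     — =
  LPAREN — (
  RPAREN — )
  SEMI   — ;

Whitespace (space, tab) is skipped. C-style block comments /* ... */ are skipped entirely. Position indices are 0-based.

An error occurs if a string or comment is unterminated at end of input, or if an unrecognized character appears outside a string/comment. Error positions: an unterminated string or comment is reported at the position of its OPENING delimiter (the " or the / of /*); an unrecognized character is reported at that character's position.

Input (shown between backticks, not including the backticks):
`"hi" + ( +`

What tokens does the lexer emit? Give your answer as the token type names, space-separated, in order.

pos=0: enter STRING mode
pos=0: emit STR "hi" (now at pos=4)
pos=5: emit PLUS '+'
pos=7: emit LPAREN '('
pos=9: emit PLUS '+'
DONE. 4 tokens: [STR, PLUS, LPAREN, PLUS]

Answer: STR PLUS LPAREN PLUS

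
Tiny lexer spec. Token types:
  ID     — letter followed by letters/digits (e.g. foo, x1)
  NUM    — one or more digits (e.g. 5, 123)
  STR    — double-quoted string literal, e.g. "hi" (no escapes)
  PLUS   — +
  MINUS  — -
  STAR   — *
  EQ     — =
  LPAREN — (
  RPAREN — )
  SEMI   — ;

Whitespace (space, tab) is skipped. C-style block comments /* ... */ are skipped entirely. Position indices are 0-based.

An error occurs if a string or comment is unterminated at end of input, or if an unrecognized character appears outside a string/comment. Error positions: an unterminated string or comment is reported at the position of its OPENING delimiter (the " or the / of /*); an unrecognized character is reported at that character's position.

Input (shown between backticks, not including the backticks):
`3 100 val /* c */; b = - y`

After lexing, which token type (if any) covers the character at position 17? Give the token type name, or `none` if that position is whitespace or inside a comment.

pos=0: emit NUM '3' (now at pos=1)
pos=2: emit NUM '100' (now at pos=5)
pos=6: emit ID 'val' (now at pos=9)
pos=10: enter COMMENT mode (saw '/*')
exit COMMENT mode (now at pos=17)
pos=17: emit SEMI ';'
pos=19: emit ID 'b' (now at pos=20)
pos=21: emit EQ '='
pos=23: emit MINUS '-'
pos=25: emit ID 'y' (now at pos=26)
DONE. 8 tokens: [NUM, NUM, ID, SEMI, ID, EQ, MINUS, ID]
Position 17: char is ';' -> SEMI

Answer: SEMI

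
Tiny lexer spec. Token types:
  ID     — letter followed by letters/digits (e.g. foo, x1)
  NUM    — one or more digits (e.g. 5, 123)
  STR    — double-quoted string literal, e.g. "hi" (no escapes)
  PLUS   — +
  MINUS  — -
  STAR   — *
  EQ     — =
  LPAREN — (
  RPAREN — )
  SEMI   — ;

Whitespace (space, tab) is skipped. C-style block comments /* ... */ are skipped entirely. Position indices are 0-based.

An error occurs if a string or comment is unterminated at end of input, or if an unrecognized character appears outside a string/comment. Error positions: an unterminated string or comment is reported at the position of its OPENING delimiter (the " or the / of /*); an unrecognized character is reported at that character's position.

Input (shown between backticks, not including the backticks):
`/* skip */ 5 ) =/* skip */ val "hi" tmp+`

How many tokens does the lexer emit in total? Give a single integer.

Answer: 7

Derivation:
pos=0: enter COMMENT mode (saw '/*')
exit COMMENT mode (now at pos=10)
pos=11: emit NUM '5' (now at pos=12)
pos=13: emit RPAREN ')'
pos=15: emit EQ '='
pos=16: enter COMMENT mode (saw '/*')
exit COMMENT mode (now at pos=26)
pos=27: emit ID 'val' (now at pos=30)
pos=31: enter STRING mode
pos=31: emit STR "hi" (now at pos=35)
pos=36: emit ID 'tmp' (now at pos=39)
pos=39: emit PLUS '+'
DONE. 7 tokens: [NUM, RPAREN, EQ, ID, STR, ID, PLUS]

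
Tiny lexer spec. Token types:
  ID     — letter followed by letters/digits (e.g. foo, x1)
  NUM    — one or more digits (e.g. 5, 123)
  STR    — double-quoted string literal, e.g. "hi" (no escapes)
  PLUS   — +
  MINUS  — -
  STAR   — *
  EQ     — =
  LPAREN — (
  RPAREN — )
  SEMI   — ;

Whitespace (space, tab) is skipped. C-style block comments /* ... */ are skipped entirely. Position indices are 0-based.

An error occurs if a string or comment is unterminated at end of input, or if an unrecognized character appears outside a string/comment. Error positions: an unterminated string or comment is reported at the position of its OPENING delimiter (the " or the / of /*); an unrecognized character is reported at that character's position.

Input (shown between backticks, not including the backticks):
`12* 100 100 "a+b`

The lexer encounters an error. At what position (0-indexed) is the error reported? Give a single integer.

pos=0: emit NUM '12' (now at pos=2)
pos=2: emit STAR '*'
pos=4: emit NUM '100' (now at pos=7)
pos=8: emit NUM '100' (now at pos=11)
pos=12: enter STRING mode
pos=12: ERROR — unterminated string

Answer: 12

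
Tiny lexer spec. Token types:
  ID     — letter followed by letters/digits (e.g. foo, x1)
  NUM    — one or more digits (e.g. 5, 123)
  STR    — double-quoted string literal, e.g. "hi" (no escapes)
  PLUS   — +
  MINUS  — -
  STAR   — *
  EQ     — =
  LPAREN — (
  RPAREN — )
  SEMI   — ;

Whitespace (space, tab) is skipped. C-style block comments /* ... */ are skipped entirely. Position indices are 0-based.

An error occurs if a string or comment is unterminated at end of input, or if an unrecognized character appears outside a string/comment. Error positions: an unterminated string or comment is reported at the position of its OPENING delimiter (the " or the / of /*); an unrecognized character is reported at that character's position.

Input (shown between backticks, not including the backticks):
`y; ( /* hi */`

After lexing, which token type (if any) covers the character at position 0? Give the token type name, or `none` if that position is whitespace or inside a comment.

Answer: ID

Derivation:
pos=0: emit ID 'y' (now at pos=1)
pos=1: emit SEMI ';'
pos=3: emit LPAREN '('
pos=5: enter COMMENT mode (saw '/*')
exit COMMENT mode (now at pos=13)
DONE. 3 tokens: [ID, SEMI, LPAREN]
Position 0: char is 'y' -> ID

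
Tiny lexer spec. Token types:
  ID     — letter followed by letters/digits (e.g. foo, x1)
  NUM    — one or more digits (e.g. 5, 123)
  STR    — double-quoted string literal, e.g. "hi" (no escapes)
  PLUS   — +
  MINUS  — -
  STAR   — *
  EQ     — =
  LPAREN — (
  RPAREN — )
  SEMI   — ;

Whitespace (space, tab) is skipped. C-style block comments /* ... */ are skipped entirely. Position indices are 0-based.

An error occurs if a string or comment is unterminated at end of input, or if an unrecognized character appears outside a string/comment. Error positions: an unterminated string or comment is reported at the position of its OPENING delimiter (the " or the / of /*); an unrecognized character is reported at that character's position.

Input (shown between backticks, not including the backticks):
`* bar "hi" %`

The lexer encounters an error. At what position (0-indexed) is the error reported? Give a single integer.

Answer: 11

Derivation:
pos=0: emit STAR '*'
pos=2: emit ID 'bar' (now at pos=5)
pos=6: enter STRING mode
pos=6: emit STR "hi" (now at pos=10)
pos=11: ERROR — unrecognized char '%'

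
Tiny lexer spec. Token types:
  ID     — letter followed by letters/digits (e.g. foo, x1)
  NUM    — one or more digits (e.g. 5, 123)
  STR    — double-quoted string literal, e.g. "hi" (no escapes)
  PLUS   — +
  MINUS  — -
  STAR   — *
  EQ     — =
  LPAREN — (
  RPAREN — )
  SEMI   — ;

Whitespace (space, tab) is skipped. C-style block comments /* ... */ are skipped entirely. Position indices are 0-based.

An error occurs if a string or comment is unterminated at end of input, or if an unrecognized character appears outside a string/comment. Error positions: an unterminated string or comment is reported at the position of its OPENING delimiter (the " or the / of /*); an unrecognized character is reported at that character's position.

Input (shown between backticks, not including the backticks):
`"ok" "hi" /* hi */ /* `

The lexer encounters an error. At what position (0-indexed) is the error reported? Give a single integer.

pos=0: enter STRING mode
pos=0: emit STR "ok" (now at pos=4)
pos=5: enter STRING mode
pos=5: emit STR "hi" (now at pos=9)
pos=10: enter COMMENT mode (saw '/*')
exit COMMENT mode (now at pos=18)
pos=19: enter COMMENT mode (saw '/*')
pos=19: ERROR — unterminated comment (reached EOF)

Answer: 19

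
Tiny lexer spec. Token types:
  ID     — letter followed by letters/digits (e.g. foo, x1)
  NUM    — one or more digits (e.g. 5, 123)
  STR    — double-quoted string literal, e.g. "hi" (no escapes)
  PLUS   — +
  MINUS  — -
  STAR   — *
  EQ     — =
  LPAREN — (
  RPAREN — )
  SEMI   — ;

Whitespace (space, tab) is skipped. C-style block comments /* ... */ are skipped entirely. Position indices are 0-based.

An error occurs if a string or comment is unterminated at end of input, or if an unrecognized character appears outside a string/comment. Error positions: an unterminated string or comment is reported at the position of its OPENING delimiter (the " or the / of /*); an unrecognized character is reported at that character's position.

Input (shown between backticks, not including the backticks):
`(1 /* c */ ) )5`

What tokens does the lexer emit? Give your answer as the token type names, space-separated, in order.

pos=0: emit LPAREN '('
pos=1: emit NUM '1' (now at pos=2)
pos=3: enter COMMENT mode (saw '/*')
exit COMMENT mode (now at pos=10)
pos=11: emit RPAREN ')'
pos=13: emit RPAREN ')'
pos=14: emit NUM '5' (now at pos=15)
DONE. 5 tokens: [LPAREN, NUM, RPAREN, RPAREN, NUM]

Answer: LPAREN NUM RPAREN RPAREN NUM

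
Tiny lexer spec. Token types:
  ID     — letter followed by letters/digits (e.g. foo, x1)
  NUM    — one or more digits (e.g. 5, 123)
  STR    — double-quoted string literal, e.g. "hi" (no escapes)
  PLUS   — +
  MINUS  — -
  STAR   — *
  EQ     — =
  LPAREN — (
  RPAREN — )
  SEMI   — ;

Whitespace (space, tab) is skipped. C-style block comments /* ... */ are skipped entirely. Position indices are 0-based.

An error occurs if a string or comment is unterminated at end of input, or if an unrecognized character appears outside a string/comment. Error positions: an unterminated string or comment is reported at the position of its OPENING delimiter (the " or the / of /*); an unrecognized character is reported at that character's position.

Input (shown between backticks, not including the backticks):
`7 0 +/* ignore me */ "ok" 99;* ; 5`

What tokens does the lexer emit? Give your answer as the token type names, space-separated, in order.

pos=0: emit NUM '7' (now at pos=1)
pos=2: emit NUM '0' (now at pos=3)
pos=4: emit PLUS '+'
pos=5: enter COMMENT mode (saw '/*')
exit COMMENT mode (now at pos=20)
pos=21: enter STRING mode
pos=21: emit STR "ok" (now at pos=25)
pos=26: emit NUM '99' (now at pos=28)
pos=28: emit SEMI ';'
pos=29: emit STAR '*'
pos=31: emit SEMI ';'
pos=33: emit NUM '5' (now at pos=34)
DONE. 9 tokens: [NUM, NUM, PLUS, STR, NUM, SEMI, STAR, SEMI, NUM]

Answer: NUM NUM PLUS STR NUM SEMI STAR SEMI NUM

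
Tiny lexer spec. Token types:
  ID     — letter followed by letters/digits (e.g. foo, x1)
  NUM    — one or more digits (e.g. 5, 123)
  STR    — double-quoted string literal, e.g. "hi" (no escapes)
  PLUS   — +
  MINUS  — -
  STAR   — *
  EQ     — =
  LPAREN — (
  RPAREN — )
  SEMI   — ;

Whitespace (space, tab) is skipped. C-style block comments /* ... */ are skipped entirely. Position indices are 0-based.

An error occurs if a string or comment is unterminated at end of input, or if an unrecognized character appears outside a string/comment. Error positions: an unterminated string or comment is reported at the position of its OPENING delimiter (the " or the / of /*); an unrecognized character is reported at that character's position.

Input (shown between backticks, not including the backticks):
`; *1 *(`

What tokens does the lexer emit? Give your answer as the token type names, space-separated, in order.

Answer: SEMI STAR NUM STAR LPAREN

Derivation:
pos=0: emit SEMI ';'
pos=2: emit STAR '*'
pos=3: emit NUM '1' (now at pos=4)
pos=5: emit STAR '*'
pos=6: emit LPAREN '('
DONE. 5 tokens: [SEMI, STAR, NUM, STAR, LPAREN]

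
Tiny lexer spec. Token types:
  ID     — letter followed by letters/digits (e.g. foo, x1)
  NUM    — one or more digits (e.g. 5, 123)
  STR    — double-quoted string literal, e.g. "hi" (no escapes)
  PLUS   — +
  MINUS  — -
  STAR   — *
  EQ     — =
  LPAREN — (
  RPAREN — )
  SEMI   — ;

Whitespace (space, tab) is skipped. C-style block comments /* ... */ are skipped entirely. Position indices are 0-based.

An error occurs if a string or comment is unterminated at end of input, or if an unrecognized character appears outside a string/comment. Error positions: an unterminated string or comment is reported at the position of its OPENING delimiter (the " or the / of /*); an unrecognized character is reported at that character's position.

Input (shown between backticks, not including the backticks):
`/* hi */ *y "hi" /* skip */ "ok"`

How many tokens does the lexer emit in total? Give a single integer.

pos=0: enter COMMENT mode (saw '/*')
exit COMMENT mode (now at pos=8)
pos=9: emit STAR '*'
pos=10: emit ID 'y' (now at pos=11)
pos=12: enter STRING mode
pos=12: emit STR "hi" (now at pos=16)
pos=17: enter COMMENT mode (saw '/*')
exit COMMENT mode (now at pos=27)
pos=28: enter STRING mode
pos=28: emit STR "ok" (now at pos=32)
DONE. 4 tokens: [STAR, ID, STR, STR]

Answer: 4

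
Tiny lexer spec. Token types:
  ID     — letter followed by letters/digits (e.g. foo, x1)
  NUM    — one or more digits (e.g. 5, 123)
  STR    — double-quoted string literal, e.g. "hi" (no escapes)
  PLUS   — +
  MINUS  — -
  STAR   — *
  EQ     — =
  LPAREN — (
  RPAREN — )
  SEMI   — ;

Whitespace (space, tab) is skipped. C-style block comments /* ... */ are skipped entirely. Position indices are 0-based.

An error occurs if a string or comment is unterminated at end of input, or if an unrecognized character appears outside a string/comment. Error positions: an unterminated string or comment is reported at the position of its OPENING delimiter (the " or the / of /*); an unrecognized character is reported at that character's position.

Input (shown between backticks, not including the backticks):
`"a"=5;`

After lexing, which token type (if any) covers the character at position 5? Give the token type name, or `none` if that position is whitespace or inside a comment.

pos=0: enter STRING mode
pos=0: emit STR "a" (now at pos=3)
pos=3: emit EQ '='
pos=4: emit NUM '5' (now at pos=5)
pos=5: emit SEMI ';'
DONE. 4 tokens: [STR, EQ, NUM, SEMI]
Position 5: char is ';' -> SEMI

Answer: SEMI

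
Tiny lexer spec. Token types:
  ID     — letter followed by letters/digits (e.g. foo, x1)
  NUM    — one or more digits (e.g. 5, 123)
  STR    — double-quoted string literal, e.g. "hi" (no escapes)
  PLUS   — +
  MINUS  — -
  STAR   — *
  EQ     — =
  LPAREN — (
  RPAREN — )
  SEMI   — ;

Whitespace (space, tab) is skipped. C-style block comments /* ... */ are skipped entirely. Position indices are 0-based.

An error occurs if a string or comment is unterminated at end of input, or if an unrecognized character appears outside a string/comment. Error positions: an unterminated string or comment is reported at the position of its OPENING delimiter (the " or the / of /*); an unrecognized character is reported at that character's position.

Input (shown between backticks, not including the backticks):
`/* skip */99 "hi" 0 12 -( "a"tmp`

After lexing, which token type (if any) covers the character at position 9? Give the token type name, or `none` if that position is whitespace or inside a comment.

pos=0: enter COMMENT mode (saw '/*')
exit COMMENT mode (now at pos=10)
pos=10: emit NUM '99' (now at pos=12)
pos=13: enter STRING mode
pos=13: emit STR "hi" (now at pos=17)
pos=18: emit NUM '0' (now at pos=19)
pos=20: emit NUM '12' (now at pos=22)
pos=23: emit MINUS '-'
pos=24: emit LPAREN '('
pos=26: enter STRING mode
pos=26: emit STR "a" (now at pos=29)
pos=29: emit ID 'tmp' (now at pos=32)
DONE. 8 tokens: [NUM, STR, NUM, NUM, MINUS, LPAREN, STR, ID]
Position 9: char is '/' -> none

Answer: none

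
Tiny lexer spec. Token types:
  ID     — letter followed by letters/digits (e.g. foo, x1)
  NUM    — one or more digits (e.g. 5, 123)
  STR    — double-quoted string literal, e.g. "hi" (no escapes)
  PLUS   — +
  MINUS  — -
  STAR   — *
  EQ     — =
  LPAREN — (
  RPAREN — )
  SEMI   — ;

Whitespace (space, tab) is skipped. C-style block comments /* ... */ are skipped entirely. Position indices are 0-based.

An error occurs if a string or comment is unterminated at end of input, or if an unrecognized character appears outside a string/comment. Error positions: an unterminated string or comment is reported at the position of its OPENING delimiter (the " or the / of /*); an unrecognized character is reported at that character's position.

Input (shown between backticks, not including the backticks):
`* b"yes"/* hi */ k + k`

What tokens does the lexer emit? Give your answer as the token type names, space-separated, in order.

pos=0: emit STAR '*'
pos=2: emit ID 'b' (now at pos=3)
pos=3: enter STRING mode
pos=3: emit STR "yes" (now at pos=8)
pos=8: enter COMMENT mode (saw '/*')
exit COMMENT mode (now at pos=16)
pos=17: emit ID 'k' (now at pos=18)
pos=19: emit PLUS '+'
pos=21: emit ID 'k' (now at pos=22)
DONE. 6 tokens: [STAR, ID, STR, ID, PLUS, ID]

Answer: STAR ID STR ID PLUS ID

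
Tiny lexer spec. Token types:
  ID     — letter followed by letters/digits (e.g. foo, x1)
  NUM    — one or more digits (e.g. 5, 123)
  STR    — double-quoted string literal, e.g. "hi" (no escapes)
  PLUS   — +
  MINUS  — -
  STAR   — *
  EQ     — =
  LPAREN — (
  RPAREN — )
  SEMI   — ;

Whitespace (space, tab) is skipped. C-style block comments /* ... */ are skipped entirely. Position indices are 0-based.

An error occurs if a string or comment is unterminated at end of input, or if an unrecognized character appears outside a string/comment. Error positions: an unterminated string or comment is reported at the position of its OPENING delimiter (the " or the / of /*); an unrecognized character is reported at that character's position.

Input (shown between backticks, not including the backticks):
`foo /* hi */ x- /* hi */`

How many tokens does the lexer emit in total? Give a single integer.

pos=0: emit ID 'foo' (now at pos=3)
pos=4: enter COMMENT mode (saw '/*')
exit COMMENT mode (now at pos=12)
pos=13: emit ID 'x' (now at pos=14)
pos=14: emit MINUS '-'
pos=16: enter COMMENT mode (saw '/*')
exit COMMENT mode (now at pos=24)
DONE. 3 tokens: [ID, ID, MINUS]

Answer: 3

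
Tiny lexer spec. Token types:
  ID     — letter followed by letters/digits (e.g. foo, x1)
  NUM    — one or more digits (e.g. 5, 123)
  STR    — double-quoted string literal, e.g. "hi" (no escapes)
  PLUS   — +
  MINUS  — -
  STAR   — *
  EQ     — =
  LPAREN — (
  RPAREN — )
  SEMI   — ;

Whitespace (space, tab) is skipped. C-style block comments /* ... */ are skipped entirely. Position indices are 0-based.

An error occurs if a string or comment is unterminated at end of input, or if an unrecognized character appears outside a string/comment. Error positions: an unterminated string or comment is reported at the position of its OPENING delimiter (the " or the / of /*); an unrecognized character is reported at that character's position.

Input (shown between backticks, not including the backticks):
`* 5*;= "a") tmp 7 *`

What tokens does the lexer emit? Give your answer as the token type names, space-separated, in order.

pos=0: emit STAR '*'
pos=2: emit NUM '5' (now at pos=3)
pos=3: emit STAR '*'
pos=4: emit SEMI ';'
pos=5: emit EQ '='
pos=7: enter STRING mode
pos=7: emit STR "a" (now at pos=10)
pos=10: emit RPAREN ')'
pos=12: emit ID 'tmp' (now at pos=15)
pos=16: emit NUM '7' (now at pos=17)
pos=18: emit STAR '*'
DONE. 10 tokens: [STAR, NUM, STAR, SEMI, EQ, STR, RPAREN, ID, NUM, STAR]

Answer: STAR NUM STAR SEMI EQ STR RPAREN ID NUM STAR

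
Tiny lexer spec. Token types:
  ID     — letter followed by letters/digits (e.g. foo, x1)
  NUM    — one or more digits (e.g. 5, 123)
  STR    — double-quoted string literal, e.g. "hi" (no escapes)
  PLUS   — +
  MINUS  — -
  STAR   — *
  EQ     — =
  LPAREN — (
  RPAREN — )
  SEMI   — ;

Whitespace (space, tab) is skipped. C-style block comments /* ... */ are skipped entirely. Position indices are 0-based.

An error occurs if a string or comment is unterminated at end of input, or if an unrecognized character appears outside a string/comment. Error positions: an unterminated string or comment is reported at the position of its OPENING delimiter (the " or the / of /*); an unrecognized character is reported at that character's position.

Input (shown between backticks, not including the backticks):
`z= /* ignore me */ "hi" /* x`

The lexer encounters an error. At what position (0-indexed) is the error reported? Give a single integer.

Answer: 24

Derivation:
pos=0: emit ID 'z' (now at pos=1)
pos=1: emit EQ '='
pos=3: enter COMMENT mode (saw '/*')
exit COMMENT mode (now at pos=18)
pos=19: enter STRING mode
pos=19: emit STR "hi" (now at pos=23)
pos=24: enter COMMENT mode (saw '/*')
pos=24: ERROR — unterminated comment (reached EOF)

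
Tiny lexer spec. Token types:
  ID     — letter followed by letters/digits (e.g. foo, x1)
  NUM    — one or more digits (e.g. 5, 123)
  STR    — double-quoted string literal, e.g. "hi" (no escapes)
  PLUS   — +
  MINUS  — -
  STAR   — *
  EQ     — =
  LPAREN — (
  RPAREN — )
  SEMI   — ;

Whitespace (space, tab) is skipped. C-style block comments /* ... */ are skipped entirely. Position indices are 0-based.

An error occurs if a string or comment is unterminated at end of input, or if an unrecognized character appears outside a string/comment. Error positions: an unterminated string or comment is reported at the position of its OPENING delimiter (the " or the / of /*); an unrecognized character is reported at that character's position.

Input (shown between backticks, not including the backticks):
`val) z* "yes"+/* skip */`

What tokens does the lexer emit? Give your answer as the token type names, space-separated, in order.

pos=0: emit ID 'val' (now at pos=3)
pos=3: emit RPAREN ')'
pos=5: emit ID 'z' (now at pos=6)
pos=6: emit STAR '*'
pos=8: enter STRING mode
pos=8: emit STR "yes" (now at pos=13)
pos=13: emit PLUS '+'
pos=14: enter COMMENT mode (saw '/*')
exit COMMENT mode (now at pos=24)
DONE. 6 tokens: [ID, RPAREN, ID, STAR, STR, PLUS]

Answer: ID RPAREN ID STAR STR PLUS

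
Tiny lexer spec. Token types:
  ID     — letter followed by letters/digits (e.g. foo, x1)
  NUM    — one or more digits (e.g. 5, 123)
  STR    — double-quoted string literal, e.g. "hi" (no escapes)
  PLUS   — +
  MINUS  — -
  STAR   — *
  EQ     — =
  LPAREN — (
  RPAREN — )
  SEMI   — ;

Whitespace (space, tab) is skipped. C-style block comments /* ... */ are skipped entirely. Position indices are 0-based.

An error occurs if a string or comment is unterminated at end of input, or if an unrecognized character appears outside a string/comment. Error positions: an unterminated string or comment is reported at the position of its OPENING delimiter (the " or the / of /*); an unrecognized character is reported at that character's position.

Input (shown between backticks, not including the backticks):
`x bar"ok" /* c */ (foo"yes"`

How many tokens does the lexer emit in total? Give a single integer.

pos=0: emit ID 'x' (now at pos=1)
pos=2: emit ID 'bar' (now at pos=5)
pos=5: enter STRING mode
pos=5: emit STR "ok" (now at pos=9)
pos=10: enter COMMENT mode (saw '/*')
exit COMMENT mode (now at pos=17)
pos=18: emit LPAREN '('
pos=19: emit ID 'foo' (now at pos=22)
pos=22: enter STRING mode
pos=22: emit STR "yes" (now at pos=27)
DONE. 6 tokens: [ID, ID, STR, LPAREN, ID, STR]

Answer: 6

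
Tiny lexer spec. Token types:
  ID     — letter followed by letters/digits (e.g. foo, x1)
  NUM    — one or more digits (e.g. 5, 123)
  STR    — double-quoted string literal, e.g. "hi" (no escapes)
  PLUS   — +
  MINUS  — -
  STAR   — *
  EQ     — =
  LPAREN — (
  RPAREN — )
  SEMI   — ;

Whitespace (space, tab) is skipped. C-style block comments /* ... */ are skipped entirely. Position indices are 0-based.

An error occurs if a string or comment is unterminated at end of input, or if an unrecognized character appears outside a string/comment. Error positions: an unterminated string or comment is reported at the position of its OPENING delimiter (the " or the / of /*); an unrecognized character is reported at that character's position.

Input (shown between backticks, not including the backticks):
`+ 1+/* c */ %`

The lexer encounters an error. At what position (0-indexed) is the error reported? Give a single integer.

pos=0: emit PLUS '+'
pos=2: emit NUM '1' (now at pos=3)
pos=3: emit PLUS '+'
pos=4: enter COMMENT mode (saw '/*')
exit COMMENT mode (now at pos=11)
pos=12: ERROR — unrecognized char '%'

Answer: 12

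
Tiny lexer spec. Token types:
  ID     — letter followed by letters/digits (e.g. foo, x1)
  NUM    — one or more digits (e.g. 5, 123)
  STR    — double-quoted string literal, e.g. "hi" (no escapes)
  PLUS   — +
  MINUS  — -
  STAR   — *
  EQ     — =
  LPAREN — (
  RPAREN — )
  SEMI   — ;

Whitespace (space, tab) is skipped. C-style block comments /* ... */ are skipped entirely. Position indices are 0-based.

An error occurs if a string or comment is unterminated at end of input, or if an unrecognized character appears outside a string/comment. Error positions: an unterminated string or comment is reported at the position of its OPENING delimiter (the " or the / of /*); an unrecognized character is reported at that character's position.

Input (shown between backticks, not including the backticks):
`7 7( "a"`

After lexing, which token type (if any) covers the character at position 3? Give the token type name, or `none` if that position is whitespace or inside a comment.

Answer: LPAREN

Derivation:
pos=0: emit NUM '7' (now at pos=1)
pos=2: emit NUM '7' (now at pos=3)
pos=3: emit LPAREN '('
pos=5: enter STRING mode
pos=5: emit STR "a" (now at pos=8)
DONE. 4 tokens: [NUM, NUM, LPAREN, STR]
Position 3: char is '(' -> LPAREN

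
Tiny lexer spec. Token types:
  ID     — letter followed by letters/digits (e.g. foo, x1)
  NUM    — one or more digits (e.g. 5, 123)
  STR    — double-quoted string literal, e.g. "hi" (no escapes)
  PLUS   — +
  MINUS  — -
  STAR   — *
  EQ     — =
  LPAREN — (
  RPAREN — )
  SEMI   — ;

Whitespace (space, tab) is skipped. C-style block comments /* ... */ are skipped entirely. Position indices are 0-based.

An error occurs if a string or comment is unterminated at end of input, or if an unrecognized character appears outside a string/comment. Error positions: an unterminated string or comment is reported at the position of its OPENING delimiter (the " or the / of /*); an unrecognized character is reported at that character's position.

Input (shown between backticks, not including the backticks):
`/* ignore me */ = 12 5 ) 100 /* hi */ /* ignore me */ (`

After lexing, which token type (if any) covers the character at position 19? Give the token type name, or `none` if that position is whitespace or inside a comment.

Answer: NUM

Derivation:
pos=0: enter COMMENT mode (saw '/*')
exit COMMENT mode (now at pos=15)
pos=16: emit EQ '='
pos=18: emit NUM '12' (now at pos=20)
pos=21: emit NUM '5' (now at pos=22)
pos=23: emit RPAREN ')'
pos=25: emit NUM '100' (now at pos=28)
pos=29: enter COMMENT mode (saw '/*')
exit COMMENT mode (now at pos=37)
pos=38: enter COMMENT mode (saw '/*')
exit COMMENT mode (now at pos=53)
pos=54: emit LPAREN '('
DONE. 6 tokens: [EQ, NUM, NUM, RPAREN, NUM, LPAREN]
Position 19: char is '2' -> NUM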